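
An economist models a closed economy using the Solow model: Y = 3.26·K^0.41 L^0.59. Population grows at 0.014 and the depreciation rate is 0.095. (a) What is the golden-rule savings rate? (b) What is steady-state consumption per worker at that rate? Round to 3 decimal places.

(a) s_gold = 0.410; (b) c_gold ≈ 10.978

n + δ = 0.014 + 0.095 = 0.109.
For Cobb-Douglas, s_gold equals capital's share: s_gold = 0.41.
Golden rule sets MPK = n+δ: 0.41·3.26·k^(0.41−1) = 0.109, so k_gold = (0.41·3.26/0.109)^(1/0.59) ≈ 69.9910.
y_gold = 3.26·69.9910^0.41 ≈ 18.6074; c_gold = (1−0.41)·y_gold ≈ 10.9783.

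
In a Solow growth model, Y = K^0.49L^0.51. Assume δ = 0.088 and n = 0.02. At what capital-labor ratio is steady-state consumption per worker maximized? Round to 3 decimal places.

k_gold ≈ 19.399

Break-even investment rate: n + δ = 0.02 + 0.088 = 0.108.
Maximizing c = f(k) − (n+δ)·k gives f'(k) = n+δ, i.e. 0.49·k^(0.49−1) = 0.108, so k_gold = (0.49/0.108)^(1/0.51) ≈ 19.3994.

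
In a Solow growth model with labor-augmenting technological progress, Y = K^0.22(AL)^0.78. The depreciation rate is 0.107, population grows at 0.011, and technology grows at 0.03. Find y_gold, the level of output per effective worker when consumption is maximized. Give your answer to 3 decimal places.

n + g + δ = 0.011 + 0.03 + 0.107 = 0.148.
Maximizing c = f(k) − (n+g+δ)·k gives f'(k) = n+g+δ, i.e. 0.22·k^(0.22−1) = 0.148, so k_gold = (0.22/0.148)^(1/0.78) ≈ 1.6623.
Output: y_gold = k_gold^0.22 = 1.6623^0.22 ≈ 1.1183.

y_gold ≈ 1.118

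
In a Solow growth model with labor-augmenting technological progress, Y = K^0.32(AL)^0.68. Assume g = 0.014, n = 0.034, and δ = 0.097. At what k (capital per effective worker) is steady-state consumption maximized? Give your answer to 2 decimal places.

k_gold ≈ 3.20

Capital per effective worker breaks even when investment replaces (n + g + δ)·k; here n + g + δ = 0.145.
At the golden rule the marginal product of capital equals n+g+δ: 0.32·k^(0.32−1) = 0.145. Solving, k_gold = (0.32/0.145)^(1/0.68) ≈ 3.2030.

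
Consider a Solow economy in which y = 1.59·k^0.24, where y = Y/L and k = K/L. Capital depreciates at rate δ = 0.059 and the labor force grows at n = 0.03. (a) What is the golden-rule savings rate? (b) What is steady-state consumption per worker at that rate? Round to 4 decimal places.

The effective depreciation rate is n + δ = 0.03 + 0.059 = 0.089.
For Cobb-Douglas, s_gold equals capital's share: s_gold = 0.24.
Golden rule sets MPK = n+δ: 0.24·1.59·k^(0.24−1) = 0.089, so k_gold = (0.24·1.59/0.089)^(1/0.76) ≈ 6.7899.
y_gold = 1.59·6.7899^0.24 ≈ 2.5179; c_gold = (1−0.24)·y_gold ≈ 1.9136.

(a) s_gold = 0.2400; (b) c_gold ≈ 1.9136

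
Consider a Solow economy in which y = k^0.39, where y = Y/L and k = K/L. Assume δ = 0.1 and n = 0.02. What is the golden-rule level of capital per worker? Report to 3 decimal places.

Capital per worker breaks even when investment replaces (n + δ)·k; here n + δ = 0.12.
At the golden rule the marginal product of capital equals n+δ: 0.39·k^(0.39−1) = 0.12. Solving, k_gold = (0.39/0.12)^(1/0.61) ≈ 6.9048.

k_gold ≈ 6.905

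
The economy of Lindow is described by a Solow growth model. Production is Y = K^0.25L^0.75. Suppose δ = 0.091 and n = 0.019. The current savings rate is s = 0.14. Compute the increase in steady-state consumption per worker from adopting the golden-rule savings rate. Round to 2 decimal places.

Δc ≈ 0.05

Capital per worker breaks even when investment replaces (n + δ)·k; here n + δ = 0.11.
Current steady state (s = 0.14): k* = (0.14/0.11)^(1/0.75) ≈ 1.3793, y* = 1.3793^0.25 ≈ 1.0837, c* = (1−0.14)·1.0837 ≈ 0.9320.
Golden rule sets MPK = n+δ: 0.25·k^(0.25−1) = 0.11, so k_gold = (0.25/0.11)^(1/0.75) ≈ 2.9881.
y_gold = 2.9881^0.25 ≈ 1.3148, c_gold = y_gold − 0.11·k_gold ≈ 0.9861.
Gain: Δc = 0.9861 − 0.9320 ≈ 0.0541.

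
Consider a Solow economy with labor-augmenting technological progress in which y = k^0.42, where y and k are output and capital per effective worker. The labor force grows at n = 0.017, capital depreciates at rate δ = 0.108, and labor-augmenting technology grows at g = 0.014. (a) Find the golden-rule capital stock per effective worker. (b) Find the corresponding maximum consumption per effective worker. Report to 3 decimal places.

Break-even investment rate: n + g + δ = 0.017 + 0.014 + 0.108 = 0.139.
Setting f'(k) = n+g+δ gives 0.42·k^(0.42−1) = 0.139, hence k_gold = (0.42/0.139)^(1/0.58) ≈ 6.7296.
y_gold = 6.7296^0.42 ≈ 2.2272; c_gold = y_gold − 0.139·k_gold ≈ 1.2918.

(a) k_gold ≈ 6.730; (b) c_gold ≈ 1.292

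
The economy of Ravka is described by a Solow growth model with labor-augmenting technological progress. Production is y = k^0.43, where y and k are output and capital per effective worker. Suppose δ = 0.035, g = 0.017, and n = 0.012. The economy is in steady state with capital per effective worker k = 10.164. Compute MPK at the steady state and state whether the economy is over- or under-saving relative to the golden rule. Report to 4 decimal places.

under-saving; MPK ≈ 0.1147

Capital per effective worker breaks even when investment replaces (n + g + δ)·k; here n + g + δ = 0.064.
MPK = 0.43·k^(0.43−1) = 0.43·10.164^(-0.57) ≈ 0.1147.
MPK > 0.064, so the economy is dynamically efficient (under-saving).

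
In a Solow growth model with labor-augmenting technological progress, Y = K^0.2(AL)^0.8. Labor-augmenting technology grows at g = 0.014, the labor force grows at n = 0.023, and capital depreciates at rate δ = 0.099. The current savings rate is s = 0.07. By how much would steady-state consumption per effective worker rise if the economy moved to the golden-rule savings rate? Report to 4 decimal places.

The effective depreciation rate is n + g + δ = 0.023 + 0.014 + 0.099 = 0.136.
Current steady state (s = 0.07): k* = (0.07/0.136)^(1/0.8) ≈ 0.4360, y* = 0.4360^0.2 ≈ 0.8470, c* = (1−0.07)·0.8470 ≈ 0.7877.
Golden rule sets MPK = n+g+δ: 0.2·k^(0.2−1) = 0.136, so k_gold = (0.2/0.136)^(1/0.8) ≈ 1.6194.
y_gold = 1.6194^0.2 ≈ 1.1012, c_gold = y_gold − 0.136·k_gold ≈ 0.8810.
Gain: Δc = 0.8810 − 0.7877 ≈ 0.0933.

Δc ≈ 0.0933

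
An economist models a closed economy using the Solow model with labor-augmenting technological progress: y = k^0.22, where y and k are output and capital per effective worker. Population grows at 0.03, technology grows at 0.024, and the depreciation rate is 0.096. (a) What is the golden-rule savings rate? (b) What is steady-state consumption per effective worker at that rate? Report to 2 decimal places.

Capital per effective worker breaks even when investment replaces (n + g + δ)·k; here n + g + δ = 0.15.
For Cobb-Douglas, s_gold equals capital's share: s_gold = 0.22.
Setting f'(k) = n+g+δ gives 0.22·k^(0.22−1) = 0.15, hence k_gold = (0.22/0.15)^(1/0.78) ≈ 1.6340.
y_gold = 1.6340^0.22 ≈ 1.1141; c_gold = (1−0.22)·y_gold ≈ 0.8690.

(a) s_gold = 0.22; (b) c_gold ≈ 0.87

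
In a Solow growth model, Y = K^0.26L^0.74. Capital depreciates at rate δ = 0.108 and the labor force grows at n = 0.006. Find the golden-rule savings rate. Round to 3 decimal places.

s_gold = 0.260

Capital per worker breaks even when investment replaces (n + δ)·k; here n + δ = 0.114.
At the golden rule MPK = n+δ, and in any Cobb-Douglas steady state s = (n+δ)·k/y = MPK·k/y = capital's share 0.26.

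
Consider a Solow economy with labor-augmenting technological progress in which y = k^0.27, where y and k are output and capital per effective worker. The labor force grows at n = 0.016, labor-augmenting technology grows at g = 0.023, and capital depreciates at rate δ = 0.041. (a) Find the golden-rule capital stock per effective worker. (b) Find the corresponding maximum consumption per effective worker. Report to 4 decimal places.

n + g + δ = 0.016 + 0.023 + 0.041 = 0.08.
Maximizing c = f(k) − (n+g+δ)·k gives f'(k) = n+g+δ, i.e. 0.27·k^(0.27−1) = 0.08, so k_gold = (0.27/0.08)^(1/0.73) ≈ 5.2925.
y_gold = 5.2925^0.27 ≈ 1.5682; c_gold = y_gold − 0.08·k_gold ≈ 1.1448.

(a) k_gold ≈ 5.2925; (b) c_gold ≈ 1.1448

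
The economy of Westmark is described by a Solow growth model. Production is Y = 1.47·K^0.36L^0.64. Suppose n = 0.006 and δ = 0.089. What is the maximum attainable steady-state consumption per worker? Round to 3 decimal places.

c_gold ≈ 2.472

Break-even investment rate: n + δ = 0.006 + 0.089 = 0.095.
Maximizing c = f(k) − (n+δ)·k gives f'(k) = n+δ, i.e. 0.36·1.47·k^(0.36−1) = 0.095, so k_gold = (0.36·1.47/0.095)^(1/0.64) ≈ 14.6374.
y_gold = 1.47·14.6374^0.36 ≈ 3.8626.
c_gold = y_gold − (n+δ)·k_gold = 3.8626 − 0.095·14.6374 ≈ 2.4721.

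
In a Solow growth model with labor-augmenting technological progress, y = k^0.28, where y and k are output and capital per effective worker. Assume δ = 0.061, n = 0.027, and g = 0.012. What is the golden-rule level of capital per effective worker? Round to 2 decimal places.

k_gold ≈ 4.18

Break-even investment rate: n + g + δ = 0.027 + 0.012 + 0.061 = 0.1.
Maximizing c = f(k) − (n+g+δ)·k gives f'(k) = n+g+δ, i.e. 0.28·k^(0.28−1) = 0.1, so k_gold = (0.28/0.1)^(1/0.72) ≈ 4.1788.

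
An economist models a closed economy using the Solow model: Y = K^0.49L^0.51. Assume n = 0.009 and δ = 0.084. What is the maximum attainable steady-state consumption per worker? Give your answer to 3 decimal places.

c_gold ≈ 2.518

n + δ = 0.009 + 0.084 = 0.093.
At the golden rule the marginal product of capital equals n+δ: 0.49·k^(0.49−1) = 0.093. Solving, k_gold = (0.49/0.093)^(1/0.51) ≈ 26.0090.
y_gold = 26.0090^0.49 ≈ 4.9364.
c_gold = y_gold − (n+δ)·k_gold = 4.9364 − 0.093·26.0090 ≈ 2.5176.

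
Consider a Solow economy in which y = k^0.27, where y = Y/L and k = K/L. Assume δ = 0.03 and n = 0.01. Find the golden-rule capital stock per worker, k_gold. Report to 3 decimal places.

The effective depreciation rate is n + δ = 0.01 + 0.03 = 0.04.
Maximizing c = f(k) − (n+δ)·k gives f'(k) = n+δ, i.e. 0.27·k^(0.27−1) = 0.04, so k_gold = (0.27/0.04)^(1/0.73) ≈ 13.6783.

k_gold ≈ 13.678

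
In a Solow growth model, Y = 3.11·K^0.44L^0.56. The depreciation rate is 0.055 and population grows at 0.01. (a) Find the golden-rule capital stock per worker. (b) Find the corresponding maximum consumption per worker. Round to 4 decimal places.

(a) k_gold ≈ 230.6934; (b) c_gold ≈ 19.0846

n + δ = 0.01 + 0.055 = 0.065.
Golden rule sets MPK = n+δ: 0.44·3.11·k^(0.44−1) = 0.065, so k_gold = (0.44·3.11/0.065)^(1/0.56) ≈ 230.6934.
y_gold = 3.11·230.6934^0.44 ≈ 34.0797; c_gold = y_gold − 0.065·k_gold ≈ 19.0846.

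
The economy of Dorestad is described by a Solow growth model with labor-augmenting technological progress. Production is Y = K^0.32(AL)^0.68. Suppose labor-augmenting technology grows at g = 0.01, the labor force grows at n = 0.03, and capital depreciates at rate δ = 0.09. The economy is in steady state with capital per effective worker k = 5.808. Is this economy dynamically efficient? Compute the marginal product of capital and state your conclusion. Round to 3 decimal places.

The effective depreciation rate is n + g + δ = 0.03 + 0.01 + 0.09 = 0.13.
MPK = 0.32·k^(0.32−1) = 0.32·5.808^(-0.68) ≈ 0.0967.
MPK < 0.13, so the economy is dynamically inefficient (over-saving).

dynamically inefficient; MPK ≈ 0.097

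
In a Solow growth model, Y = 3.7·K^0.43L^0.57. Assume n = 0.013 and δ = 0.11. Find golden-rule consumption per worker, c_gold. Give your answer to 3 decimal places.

c_gold ≈ 14.547

The effective depreciation rate is n + δ = 0.013 + 0.11 = 0.123.
Maximizing c = f(k) − (n+δ)·k gives f'(k) = n+δ, i.e. 0.43·3.7·k^(0.43−1) = 0.123, so k_gold = (0.43·3.7/0.123)^(1/0.57) ≈ 89.2206.
y_gold = 3.7·89.2206^0.43 ≈ 25.5212.
c_gold = y_gold − (n+δ)·k_gold = 25.5212 − 0.123·89.2206 ≈ 14.5471.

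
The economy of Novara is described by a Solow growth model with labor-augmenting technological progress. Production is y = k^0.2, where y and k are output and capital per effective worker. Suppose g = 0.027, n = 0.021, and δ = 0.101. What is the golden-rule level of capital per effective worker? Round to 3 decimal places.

n + g + δ = 0.021 + 0.027 + 0.101 = 0.149.
Maximizing c = f(k) − (n+g+δ)·k gives f'(k) = n+g+δ, i.e. 0.2·k^(0.2−1) = 0.149, so k_gold = (0.2/0.149)^(1/0.8) ≈ 1.4448.

k_gold ≈ 1.445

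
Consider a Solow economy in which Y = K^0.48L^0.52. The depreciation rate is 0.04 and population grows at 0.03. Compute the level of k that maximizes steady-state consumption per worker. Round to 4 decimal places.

k_gold ≈ 40.5478

Capital per worker breaks even when investment replaces (n + δ)·k; here n + δ = 0.07.
At the golden rule the marginal product of capital equals n+δ: 0.48·k^(0.48−1) = 0.07. Solving, k_gold = (0.48/0.07)^(1/0.52) ≈ 40.5478.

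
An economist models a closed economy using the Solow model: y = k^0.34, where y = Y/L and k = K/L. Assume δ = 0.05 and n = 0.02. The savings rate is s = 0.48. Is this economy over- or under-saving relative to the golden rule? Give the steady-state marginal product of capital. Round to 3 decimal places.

n + δ = 0.02 + 0.05 = 0.07.
Steady-state k*: s·k^0.34 = 0.07·k gives k* = (0.48/0.07)^(1/0.66) ≈ 18.4877.
MPK = 0.34·18.4877^(-0.66) ≈ 0.0496.
MPK < n+δ = 0.07, so the economy is dynamically inefficient (over-saving).

over-saving; MPK ≈ 0.050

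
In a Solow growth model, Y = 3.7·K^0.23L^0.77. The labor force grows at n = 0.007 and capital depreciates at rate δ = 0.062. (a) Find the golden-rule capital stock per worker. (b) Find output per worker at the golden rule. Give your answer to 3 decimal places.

(a) k_gold ≈ 26.121; (b) y_gold ≈ 7.836

Capital per worker breaks even when investment replaces (n + δ)·k; here n + δ = 0.069.
Maximizing c = f(k) − (n+δ)·k gives f'(k) = n+δ, i.e. 0.23·3.7·k^(0.23−1) = 0.069, so k_gold = (0.23·3.7/0.069)^(1/0.77) ≈ 26.1209.
y_gold = 3.7·26.1209^0.23 ≈ 7.8363.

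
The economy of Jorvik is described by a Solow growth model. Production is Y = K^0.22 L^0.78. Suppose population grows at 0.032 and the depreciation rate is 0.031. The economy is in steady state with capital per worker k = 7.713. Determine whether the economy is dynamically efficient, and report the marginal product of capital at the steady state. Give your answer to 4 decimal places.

dynamically inefficient; MPK ≈ 0.0447

Break-even investment rate: n + δ = 0.032 + 0.031 = 0.063.
MPK = 0.22·k^(0.22−1) = 0.22·7.713^(-0.78) ≈ 0.0447.
MPK < 0.063, so the economy is dynamically inefficient (over-saving).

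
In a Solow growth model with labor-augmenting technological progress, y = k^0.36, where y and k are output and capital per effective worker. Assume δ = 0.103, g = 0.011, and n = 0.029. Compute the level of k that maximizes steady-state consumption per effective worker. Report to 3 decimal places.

n + g + δ = 0.029 + 0.011 + 0.103 = 0.143.
Setting f'(k) = n+g+δ gives 0.36·k^(0.36−1) = 0.143, hence k_gold = (0.36/0.143)^(1/0.64) ≈ 4.2317.

k_gold ≈ 4.232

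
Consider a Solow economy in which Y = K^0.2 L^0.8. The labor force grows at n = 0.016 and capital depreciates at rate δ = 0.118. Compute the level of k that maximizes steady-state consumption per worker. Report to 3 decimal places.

Capital per worker breaks even when investment replaces (n + δ)·k; here n + δ = 0.134.
Setting f'(k) = n+δ gives 0.2·k^(0.2−1) = 0.134, hence k_gold = (0.2/0.134)^(1/0.8) ≈ 1.6497.

k_gold ≈ 1.650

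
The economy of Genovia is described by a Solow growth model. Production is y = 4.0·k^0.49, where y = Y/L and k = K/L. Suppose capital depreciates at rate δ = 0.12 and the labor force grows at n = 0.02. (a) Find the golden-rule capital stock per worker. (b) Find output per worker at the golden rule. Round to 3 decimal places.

(a) k_gold ≈ 176.730; (b) y_gold ≈ 50.494

Break-even investment rate: n + δ = 0.02 + 0.12 = 0.14.
At the golden rule the marginal product of capital equals n+δ: 0.49·4.0·k^(0.49−1) = 0.14. Solving, k_gold = (0.49·4.0/0.14)^(1/0.51) ≈ 176.7298.
y_gold = 4.0·176.7298^0.49 ≈ 50.4942.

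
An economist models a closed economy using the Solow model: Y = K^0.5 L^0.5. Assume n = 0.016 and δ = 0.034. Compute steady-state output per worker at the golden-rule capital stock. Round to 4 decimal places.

Capital per worker breaks even when investment replaces (n + δ)·k; here n + δ = 0.05.
Golden rule sets MPK = n+δ: 0.5·k^(0.5−1) = 0.05, so k_gold = (0.5/0.05)^(1/0.5) ≈ 100.0000.
Output: y_gold = k_gold^0.5 = 100.0000^0.5 ≈ 10.0000.

y_gold ≈ 10.0000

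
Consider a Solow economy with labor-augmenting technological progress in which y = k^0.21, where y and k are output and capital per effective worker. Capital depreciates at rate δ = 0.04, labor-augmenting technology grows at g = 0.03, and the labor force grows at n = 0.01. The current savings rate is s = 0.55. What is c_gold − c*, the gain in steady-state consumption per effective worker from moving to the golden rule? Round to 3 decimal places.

Δc ≈ 0.270

The effective depreciation rate is n + g + δ = 0.01 + 0.03 + 0.04 = 0.08.
Current steady state (s = 0.55): k* = (0.55/0.08)^(1/0.79) ≈ 11.4773, y* = 11.4773^0.21 ≈ 1.6694, c* = (1−0.55)·1.6694 ≈ 0.7512.
Maximizing c = f(k) − (n+g+δ)·k gives f'(k) = n+g+δ, i.e. 0.21·k^(0.21−1) = 0.08, so k_gold = (0.21/0.08)^(1/0.79) ≈ 3.3927.
y_gold = 3.3927^0.21 ≈ 1.2925, c_gold = y_gold − 0.08·k_gold ≈ 1.0210.
Gain: Δc = 1.0210 − 0.7512 ≈ 0.2698.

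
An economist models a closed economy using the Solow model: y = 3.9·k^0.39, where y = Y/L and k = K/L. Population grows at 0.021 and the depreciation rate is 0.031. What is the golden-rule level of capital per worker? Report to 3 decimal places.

Break-even investment rate: n + δ = 0.021 + 0.031 = 0.052.
Golden rule sets MPK = n+δ: 0.39·3.9·k^(0.39−1) = 0.052, so k_gold = (0.39·3.9/0.052)^(1/0.61) ≈ 253.2124.

k_gold ≈ 253.212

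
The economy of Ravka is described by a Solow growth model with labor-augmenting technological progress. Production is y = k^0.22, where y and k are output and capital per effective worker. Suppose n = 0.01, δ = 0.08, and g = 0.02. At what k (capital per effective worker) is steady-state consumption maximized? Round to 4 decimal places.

Break-even investment rate: n + g + δ = 0.01 + 0.02 + 0.08 = 0.11.
Setting f'(k) = n+g+δ gives 0.22·k^(0.22−1) = 0.11, hence k_gold = (0.22/0.11)^(1/0.78) ≈ 2.4318.

k_gold ≈ 2.4318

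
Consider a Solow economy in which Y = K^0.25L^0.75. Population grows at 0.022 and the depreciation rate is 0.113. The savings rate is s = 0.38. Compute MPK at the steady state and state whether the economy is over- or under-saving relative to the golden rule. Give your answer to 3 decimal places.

n + δ = 0.022 + 0.113 = 0.135.
Steady-state k*: s·k^0.25 = 0.135·k gives k* = (0.38/0.135)^(1/0.75) ≈ 3.9744.
MPK = 0.25·3.9744^(-0.75) ≈ 0.0888.
MPK < n+δ = 0.135, so the economy is dynamically inefficient (over-saving).

over-saving; MPK ≈ 0.089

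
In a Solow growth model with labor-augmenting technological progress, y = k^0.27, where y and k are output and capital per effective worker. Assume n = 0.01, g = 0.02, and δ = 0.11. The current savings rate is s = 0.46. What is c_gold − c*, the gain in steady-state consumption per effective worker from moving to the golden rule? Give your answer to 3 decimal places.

Capital per effective worker breaks even when investment replaces (n + g + δ)·k; here n + g + δ = 0.14.
Current steady state (s = 0.46): k* = (0.46/0.14)^(1/0.73) ≈ 5.1017, y* = 5.1017^0.27 ≈ 1.5527, c* = (1−0.46)·1.5527 ≈ 0.8384.
Maximizing c = f(k) − (n+g+δ)·k gives f'(k) = n+g+δ, i.e. 0.27·k^(0.27−1) = 0.14, so k_gold = (0.27/0.14)^(1/0.73) ≈ 2.4589.
y_gold = 2.4589^0.27 ≈ 1.2750, c_gold = y_gold − 0.14·k_gold ≈ 0.9307.
Gain: Δc = 0.9307 − 0.8384 ≈ 0.0923.

Δc ≈ 0.092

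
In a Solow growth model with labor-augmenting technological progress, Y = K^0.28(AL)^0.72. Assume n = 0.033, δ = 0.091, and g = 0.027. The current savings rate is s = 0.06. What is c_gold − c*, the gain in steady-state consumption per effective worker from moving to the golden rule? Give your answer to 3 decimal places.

Capital per effective worker breaks even when investment replaces (n + g + δ)·k; here n + g + δ = 0.151.
Current steady state (s = 0.06): k* = (0.06/0.151)^(1/0.72) ≈ 0.2775, y* = 0.2775^0.28 ≈ 0.6984, c* = (1−0.06)·0.6984 ≈ 0.6565.
Maximizing c = f(k) − (n+g+δ)·k gives f'(k) = n+g+δ, i.e. 0.28·k^(0.28−1) = 0.151, so k_gold = (0.28/0.151)^(1/0.72) ≈ 2.3576.
y_gold = 2.3576^0.28 ≈ 1.2714, c_gold = y_gold − 0.151·k_gold ≈ 0.9154.
Gain: Δc = 0.9154 − 0.6565 ≈ 0.2589.

Δc ≈ 0.259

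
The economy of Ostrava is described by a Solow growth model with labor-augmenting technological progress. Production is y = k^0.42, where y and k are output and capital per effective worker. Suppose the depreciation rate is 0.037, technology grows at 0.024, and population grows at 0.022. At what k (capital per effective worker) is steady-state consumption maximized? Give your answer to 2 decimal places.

k_gold ≈ 16.37

Capital per effective worker breaks even when investment replaces (n + g + δ)·k; here n + g + δ = 0.083.
Setting f'(k) = n+g+δ gives 0.42·k^(0.42−1) = 0.083, hence k_gold = (0.42/0.083)^(1/0.58) ≈ 16.3715.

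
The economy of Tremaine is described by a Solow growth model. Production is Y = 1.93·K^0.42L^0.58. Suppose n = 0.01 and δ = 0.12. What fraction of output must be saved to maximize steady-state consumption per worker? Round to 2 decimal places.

s_gold = 0.42

n + δ = 0.01 + 0.12 = 0.13.
At the golden rule MPK = n+δ, and in any Cobb-Douglas steady state s = (n+δ)·k/y = MPK·k/y = capital's share 0.42.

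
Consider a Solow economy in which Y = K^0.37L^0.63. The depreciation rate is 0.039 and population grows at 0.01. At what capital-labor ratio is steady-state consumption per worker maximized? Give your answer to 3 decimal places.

k_gold ≈ 24.755

Break-even investment rate: n + δ = 0.01 + 0.039 = 0.049.
Setting f'(k) = n+δ gives 0.37·k^(0.37−1) = 0.049, hence k_gold = (0.37/0.049)^(1/0.63) ≈ 24.7548.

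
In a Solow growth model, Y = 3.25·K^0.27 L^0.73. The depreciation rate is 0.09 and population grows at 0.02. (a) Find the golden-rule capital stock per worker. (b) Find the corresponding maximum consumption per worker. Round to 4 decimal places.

(a) k_gold ≈ 17.1956; (b) c_gold ≈ 5.1141

Break-even investment rate: n + δ = 0.02 + 0.09 = 0.11.
Setting f'(k) = n+δ gives 0.27·3.25·k^(0.27−1) = 0.11, hence k_gold = (0.27·3.25/0.11)^(1/0.73) ≈ 17.1956.
y_gold = 3.25·17.1956^0.27 ≈ 7.0056; c_gold = y_gold − 0.11·k_gold ≈ 5.1141.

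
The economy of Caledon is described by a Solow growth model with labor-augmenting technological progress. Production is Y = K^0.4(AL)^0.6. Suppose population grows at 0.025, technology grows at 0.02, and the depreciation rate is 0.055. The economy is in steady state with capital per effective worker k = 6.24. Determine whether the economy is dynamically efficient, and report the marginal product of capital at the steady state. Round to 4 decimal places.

dynamically efficient; MPK ≈ 0.1333

n + g + δ = 0.025 + 0.02 + 0.055 = 0.1.
MPK = 0.4·k^(0.4−1) = 0.4·6.24^(-0.6) ≈ 0.1333.
MPK > 0.1, so the economy is dynamically efficient (under-saving).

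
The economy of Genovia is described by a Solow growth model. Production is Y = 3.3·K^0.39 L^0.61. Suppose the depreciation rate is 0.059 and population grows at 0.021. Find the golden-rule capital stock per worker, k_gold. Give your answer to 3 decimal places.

Capital per worker breaks even when investment replaces (n + δ)·k; here n + δ = 0.08.
Setting f'(k) = n+δ gives 0.39·3.3·k^(0.39−1) = 0.08, hence k_gold = (0.39·3.3/0.08)^(1/0.61) ≈ 95.0277.

k_gold ≈ 95.028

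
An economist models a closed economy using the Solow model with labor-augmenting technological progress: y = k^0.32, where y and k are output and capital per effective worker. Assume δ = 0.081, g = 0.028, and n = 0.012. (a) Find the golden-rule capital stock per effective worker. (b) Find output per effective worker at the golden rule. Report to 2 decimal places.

(a) k_gold ≈ 4.18; (b) y_gold ≈ 1.58

The effective depreciation rate is n + g + δ = 0.012 + 0.028 + 0.081 = 0.121.
At the golden rule the marginal product of capital equals n+g+δ: 0.32·k^(0.32−1) = 0.121. Solving, k_gold = (0.32/0.121)^(1/0.68) ≈ 4.1795.
y_gold = 4.1795^0.32 ≈ 1.5804.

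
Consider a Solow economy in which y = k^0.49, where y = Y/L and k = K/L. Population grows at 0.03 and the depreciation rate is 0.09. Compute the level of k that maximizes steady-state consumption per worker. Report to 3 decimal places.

Break-even investment rate: n + δ = 0.03 + 0.09 = 0.12.
Maximizing c = f(k) − (n+δ)·k gives f'(k) = n+δ, i.e. 0.49·k^(0.49−1) = 0.12, so k_gold = (0.49/0.12)^(1/0.51) ≈ 15.7786.

k_gold ≈ 15.779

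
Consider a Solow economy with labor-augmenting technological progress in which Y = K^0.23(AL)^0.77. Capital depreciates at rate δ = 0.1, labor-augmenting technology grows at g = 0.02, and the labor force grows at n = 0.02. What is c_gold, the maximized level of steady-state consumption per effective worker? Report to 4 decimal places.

c_gold ≈ 0.8931

Break-even investment rate: n + g + δ = 0.02 + 0.02 + 0.1 = 0.14.
Maximizing c = f(k) − (n+g+δ)·k gives f'(k) = n+g+δ, i.e. 0.23·k^(0.23−1) = 0.14, so k_gold = (0.23/0.14)^(1/0.77) ≈ 1.9055.
y_gold = 1.9055^0.23 ≈ 1.1598.
c_gold = y_gold − (n+g+δ)·k_gold = 1.1598 − 0.14·1.9055 ≈ 0.8931.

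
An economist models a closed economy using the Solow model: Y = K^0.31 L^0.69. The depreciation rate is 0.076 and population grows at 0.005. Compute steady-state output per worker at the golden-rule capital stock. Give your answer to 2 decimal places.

Capital per worker breaks even when investment replaces (n + δ)·k; here n + δ = 0.081.
Maximizing c = f(k) − (n+δ)·k gives f'(k) = n+δ, i.e. 0.31·k^(0.31−1) = 0.081, so k_gold = (0.31/0.081)^(1/0.69) ≈ 6.9944.
Output: y_gold = k_gold^0.31 = 6.9944^0.31 ≈ 1.8276.

y_gold ≈ 1.83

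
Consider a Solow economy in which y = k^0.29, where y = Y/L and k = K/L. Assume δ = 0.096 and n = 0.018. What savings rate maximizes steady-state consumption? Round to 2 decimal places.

s_gold = 0.29

n + δ = 0.018 + 0.096 = 0.114.
At the golden rule MPK = n+δ, and in any Cobb-Douglas steady state s = (n+δ)·k/y = MPK·k/y = capital's share 0.29.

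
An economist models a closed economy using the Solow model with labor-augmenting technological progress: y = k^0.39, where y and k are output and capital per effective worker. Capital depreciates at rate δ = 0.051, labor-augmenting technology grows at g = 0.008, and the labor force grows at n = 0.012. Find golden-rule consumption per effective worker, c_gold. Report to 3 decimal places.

Capital per effective worker breaks even when investment replaces (n + g + δ)·k; here n + g + δ = 0.071.
Setting f'(k) = n+g+δ gives 0.39·k^(0.39−1) = 0.071, hence k_gold = (0.39/0.071)^(1/0.61) ≈ 16.3229.
y_gold = 16.3229^0.39 ≈ 2.9716.
c_gold = y_gold − (n+g+δ)·k_gold = 2.9716 − 0.071·16.3229 ≈ 1.8127.

c_gold ≈ 1.813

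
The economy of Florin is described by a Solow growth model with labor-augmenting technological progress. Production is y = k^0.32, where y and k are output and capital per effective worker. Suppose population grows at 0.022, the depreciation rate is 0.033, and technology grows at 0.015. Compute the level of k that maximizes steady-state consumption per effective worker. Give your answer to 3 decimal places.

Capital per effective worker breaks even when investment replaces (n + g + δ)·k; here n + g + δ = 0.07.
At the golden rule the marginal product of capital equals n+g+δ: 0.32·k^(0.32−1) = 0.07. Solving, k_gold = (0.32/0.07)^(1/0.68) ≈ 9.3468.

k_gold ≈ 9.347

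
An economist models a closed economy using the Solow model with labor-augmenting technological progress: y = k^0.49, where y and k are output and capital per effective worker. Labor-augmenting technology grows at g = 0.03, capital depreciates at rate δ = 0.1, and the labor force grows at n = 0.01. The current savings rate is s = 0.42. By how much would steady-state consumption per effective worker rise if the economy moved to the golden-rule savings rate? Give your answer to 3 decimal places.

Break-even investment rate: n + g + δ = 0.01 + 0.03 + 0.1 = 0.14.
Current steady state (s = 0.42): k* = (0.42/0.14)^(1/0.51) ≈ 8.6205, y* = 8.6205^0.49 ≈ 2.8735, c* = (1−0.42)·2.8735 ≈ 1.6666.
Maximizing c = f(k) − (n+g+δ)·k gives f'(k) = n+g+δ, i.e. 0.49·k^(0.49−1) = 0.14, so k_gold = (0.49/0.14)^(1/0.51) ≈ 11.6627.
y_gold = 11.6627^0.49 ≈ 3.3322, c_gold = y_gold − 0.14·k_gold ≈ 1.6994.
Gain: Δc = 1.6994 − 1.6666 ≈ 0.0328.

Δc ≈ 0.033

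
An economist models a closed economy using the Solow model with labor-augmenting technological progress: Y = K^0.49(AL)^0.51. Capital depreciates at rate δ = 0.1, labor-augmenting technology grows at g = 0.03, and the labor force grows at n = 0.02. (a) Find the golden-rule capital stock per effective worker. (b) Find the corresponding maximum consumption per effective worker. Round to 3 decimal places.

(a) k_gold ≈ 10.187; (b) c_gold ≈ 1.590

Capital per effective worker breaks even when investment replaces (n + g + δ)·k; here n + g + δ = 0.15.
Golden rule sets MPK = n+g+δ: 0.49·k^(0.49−1) = 0.15, so k_gold = (0.49/0.15)^(1/0.51) ≈ 10.1871.
y_gold = 10.1871^0.49 ≈ 3.1185; c_gold = y_gold − 0.15·k_gold ≈ 1.5904.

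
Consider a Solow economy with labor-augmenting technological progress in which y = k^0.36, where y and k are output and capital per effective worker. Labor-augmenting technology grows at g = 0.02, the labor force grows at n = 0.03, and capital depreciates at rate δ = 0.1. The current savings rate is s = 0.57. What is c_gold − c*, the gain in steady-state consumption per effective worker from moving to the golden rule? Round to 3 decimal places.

Δc ≈ 0.136

Break-even investment rate: n + g + δ = 0.03 + 0.02 + 0.1 = 0.15.
Current steady state (s = 0.57): k* = (0.57/0.15)^(1/0.64) ≈ 8.0522, y* = 8.0522^0.36 ≈ 2.1190, c* = (1−0.57)·2.1190 ≈ 0.9112.
Setting f'(k) = n+g+δ gives 0.36·k^(0.36−1) = 0.15, hence k_gold = (0.36/0.15)^(1/0.64) ≈ 3.9272.
y_gold = 3.9272^0.36 ≈ 1.6363, c_gold = y_gold − 0.15·k_gold ≈ 1.0472.
Gain: Δc = 1.0472 − 0.9112 ≈ 0.1361.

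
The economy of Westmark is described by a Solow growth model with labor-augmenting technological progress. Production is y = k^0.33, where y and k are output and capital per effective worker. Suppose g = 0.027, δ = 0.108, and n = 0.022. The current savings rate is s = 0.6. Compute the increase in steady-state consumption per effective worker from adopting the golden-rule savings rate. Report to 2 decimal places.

Break-even investment rate: n + g + δ = 0.022 + 0.027 + 0.108 = 0.157.
Current steady state (s = 0.6): k* = (0.6/0.157)^(1/0.67) ≈ 7.3966, y* = 7.3966^0.33 ≈ 1.9354, c* = (1−0.6)·1.9354 ≈ 0.7742.
Setting f'(k) = n+g+δ gives 0.33·k^(0.33−1) = 0.157, hence k_gold = (0.33/0.157)^(1/0.67) ≈ 3.0305.
y_gold = 3.0305^0.33 ≈ 1.4418, c_gold = y_gold − 0.157·k_gold ≈ 0.9660.
Gain: Δc = 0.9660 − 0.7742 ≈ 0.1918.

Δc ≈ 0.19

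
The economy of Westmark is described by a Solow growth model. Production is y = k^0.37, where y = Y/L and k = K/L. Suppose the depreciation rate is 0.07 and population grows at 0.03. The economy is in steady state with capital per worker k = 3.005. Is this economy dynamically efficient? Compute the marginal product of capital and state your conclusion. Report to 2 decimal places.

dynamically efficient; MPK ≈ 0.18

The effective depreciation rate is n + δ = 0.03 + 0.07 = 0.1.
MPK = 0.37·k^(0.37−1) = 0.37·3.005^(-0.63) ≈ 0.1850.
MPK > 0.1, so the economy is dynamically efficient (under-saving).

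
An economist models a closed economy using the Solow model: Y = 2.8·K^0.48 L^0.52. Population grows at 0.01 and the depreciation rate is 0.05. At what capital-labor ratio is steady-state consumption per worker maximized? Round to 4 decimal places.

The effective depreciation rate is n + δ = 0.01 + 0.05 = 0.06.
Maximizing c = f(k) − (n+δ)·k gives f'(k) = n+δ, i.e. 0.48·2.8·k^(0.48−1) = 0.06, so k_gold = (0.48·2.8/0.06)^(1/0.52) ≈ 395.0307.

k_gold ≈ 395.0307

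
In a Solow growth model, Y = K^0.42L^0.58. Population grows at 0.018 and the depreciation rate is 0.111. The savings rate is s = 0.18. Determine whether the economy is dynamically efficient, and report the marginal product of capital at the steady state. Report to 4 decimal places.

dynamically efficient; MPK ≈ 0.3010

Break-even investment rate: n + δ = 0.018 + 0.111 = 0.129.
Steady-state k*: s·k^0.42 = 0.129·k gives k* = (0.18/0.129)^(1/0.58) ≈ 1.7760.
MPK = 0.42·1.7760^(-0.58) ≈ 0.3010.
MPK > n+δ = 0.129, so the economy is dynamically efficient (under-saving).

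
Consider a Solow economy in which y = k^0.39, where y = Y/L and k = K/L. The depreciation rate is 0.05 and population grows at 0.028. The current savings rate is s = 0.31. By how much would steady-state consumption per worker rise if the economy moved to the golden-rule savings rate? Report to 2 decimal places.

Δc ≈ 0.04

n + δ = 0.028 + 0.05 = 0.078.
Current steady state (s = 0.31): k* = (0.31/0.078)^(1/0.61) ≈ 9.6030, y* = 9.6030^0.39 ≈ 2.4162, c* = (1−0.31)·2.4162 ≈ 1.6672.
Maximizing c = f(k) − (n+δ)·k gives f'(k) = n+δ, i.e. 0.39·k^(0.39−1) = 0.078, so k_gold = (0.39/0.078)^(1/0.61) ≈ 13.9911.
y_gold = 13.9911^0.39 ≈ 2.7982, c_gold = y_gold − 0.078·k_gold ≈ 1.7069.
Gain: Δc = 1.7069 − 1.6672 ≈ 0.0397.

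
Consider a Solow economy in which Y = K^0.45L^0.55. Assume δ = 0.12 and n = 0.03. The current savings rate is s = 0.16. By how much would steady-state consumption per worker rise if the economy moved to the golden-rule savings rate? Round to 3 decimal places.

Capital per worker breaks even when investment replaces (n + δ)·k; here n + δ = 0.15.
Current steady state (s = 0.16): k* = (0.16/0.15)^(1/0.55) ≈ 1.1245, y* = 1.1245^0.45 ≈ 1.0542, c* = (1−0.16)·1.0542 ≈ 0.8855.
At the golden rule the marginal product of capital equals n+δ: 0.45·k^(0.45−1) = 0.15. Solving, k_gold = (0.45/0.15)^(1/0.55) ≈ 7.3704.
y_gold = 7.3704^0.45 ≈ 2.4568, c_gold = y_gold − 0.15·k_gold ≈ 1.3512.
Gain: Δc = 1.3512 − 0.8855 ≈ 0.4657.

Δc ≈ 0.466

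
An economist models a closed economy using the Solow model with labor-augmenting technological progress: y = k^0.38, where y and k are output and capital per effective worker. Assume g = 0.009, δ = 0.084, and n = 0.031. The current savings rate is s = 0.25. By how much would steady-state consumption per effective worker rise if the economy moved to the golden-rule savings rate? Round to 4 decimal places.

Δc ≈ 0.0790

Break-even investment rate: n + g + δ = 0.031 + 0.009 + 0.084 = 0.124.
Current steady state (s = 0.25): k* = (0.25/0.124)^(1/0.62) ≈ 3.0986, y* = 3.0986^0.38 ≈ 1.5369, c* = (1−0.25)·1.5369 ≈ 1.1527.
Setting f'(k) = n+g+δ gives 0.38·k^(0.38−1) = 0.124, hence k_gold = (0.38/0.124)^(1/0.62) ≈ 6.0877.
y_gold = 6.0877^0.38 ≈ 1.9865, c_gold = y_gold − 0.124·k_gold ≈ 1.2316.
Gain: Δc = 1.2316 − 1.1527 ≈ 0.0790.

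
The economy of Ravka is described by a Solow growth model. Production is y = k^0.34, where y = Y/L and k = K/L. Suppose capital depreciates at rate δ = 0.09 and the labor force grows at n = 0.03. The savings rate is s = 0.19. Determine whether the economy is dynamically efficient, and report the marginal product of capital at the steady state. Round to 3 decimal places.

dynamically efficient; MPK ≈ 0.215

Break-even investment rate: n + δ = 0.03 + 0.09 = 0.12.
Steady-state k*: s·k^0.34 = 0.12·k gives k* = (0.19/0.12)^(1/0.66) ≈ 2.0062.
MPK = 0.34·2.0062^(-0.66) ≈ 0.2147.
MPK > n+δ = 0.12, so the economy is dynamically efficient (under-saving).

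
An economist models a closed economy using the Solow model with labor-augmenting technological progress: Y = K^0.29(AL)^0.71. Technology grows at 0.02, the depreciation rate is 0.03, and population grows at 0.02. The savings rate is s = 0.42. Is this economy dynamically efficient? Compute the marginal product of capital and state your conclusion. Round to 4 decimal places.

dynamically inefficient; MPK ≈ 0.0483

n + g + δ = 0.02 + 0.02 + 0.03 = 0.07.
Steady-state k*: s·k^0.29 = 0.07·k gives k* = (0.42/0.07)^(1/0.71) ≈ 12.4735.
MPK = 0.29·12.4735^(-0.71) ≈ 0.0483.
MPK < n+g+δ = 0.07, so the economy is dynamically inefficient (over-saving).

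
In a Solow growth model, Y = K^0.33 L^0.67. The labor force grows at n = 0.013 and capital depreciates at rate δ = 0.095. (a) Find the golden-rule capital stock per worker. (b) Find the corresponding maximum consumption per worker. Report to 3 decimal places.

(a) k_gold ≈ 5.297; (b) c_gold ≈ 1.161

Capital per worker breaks even when investment replaces (n + δ)·k; here n + δ = 0.108.
At the golden rule the marginal product of capital equals n+δ: 0.33·k^(0.33−1) = 0.108. Solving, k_gold = (0.33/0.108)^(1/0.67) ≈ 5.2968.
y_gold = 5.2968^0.33 ≈ 1.7335; c_gold = y_gold − 0.108·k_gold ≈ 1.1614.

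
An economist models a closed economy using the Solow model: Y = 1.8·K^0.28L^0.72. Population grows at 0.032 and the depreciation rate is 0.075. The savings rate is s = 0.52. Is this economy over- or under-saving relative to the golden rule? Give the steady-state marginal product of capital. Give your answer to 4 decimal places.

Capital per worker breaks even when investment replaces (n + δ)·k; here n + δ = 0.107.
Steady-state k*: s·A·k^0.28 = 0.107·k gives k* = (0.52·1.8/0.107)^(1/0.72) ≈ 20.3322.
MPK = 0.28·1.8·20.3322^(-0.72) ≈ 0.0576.
MPK < n+δ = 0.107, so the economy is dynamically inefficient (over-saving).

over-saving; MPK ≈ 0.0576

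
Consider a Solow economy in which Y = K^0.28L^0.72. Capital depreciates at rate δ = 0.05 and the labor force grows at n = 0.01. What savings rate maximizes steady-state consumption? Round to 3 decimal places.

s_gold = 0.280

Capital per worker breaks even when investment replaces (n + δ)·k; here n + δ = 0.06.
At the golden rule MPK = n+δ, and in any Cobb-Douglas steady state s = (n+δ)·k/y = MPK·k/y = capital's share 0.28.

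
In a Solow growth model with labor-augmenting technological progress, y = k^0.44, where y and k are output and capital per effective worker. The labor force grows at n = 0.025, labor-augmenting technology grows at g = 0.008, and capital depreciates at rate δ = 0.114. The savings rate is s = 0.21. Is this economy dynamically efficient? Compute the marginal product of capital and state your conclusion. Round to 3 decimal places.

dynamically efficient; MPK ≈ 0.308

Break-even investment rate: n + g + δ = 0.025 + 0.008 + 0.114 = 0.147.
Steady-state k*: s·k^0.44 = 0.147·k gives k* = (0.21/0.147)^(1/0.56) ≈ 1.8906.
MPK = 0.44·1.8906^(-0.56) ≈ 0.3080.
MPK > n+g+δ = 0.147, so the economy is dynamically efficient (under-saving).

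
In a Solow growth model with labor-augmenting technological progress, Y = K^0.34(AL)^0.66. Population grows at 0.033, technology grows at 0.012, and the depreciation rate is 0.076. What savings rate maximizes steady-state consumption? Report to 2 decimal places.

Capital per effective worker breaks even when investment replaces (n + g + δ)·k; here n + g + δ = 0.121.
At the golden rule MPK = n+g+δ, and in any Cobb-Douglas steady state s = (n+g+δ)·k/y = MPK·k/y = capital's share 0.34.

s_gold = 0.34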